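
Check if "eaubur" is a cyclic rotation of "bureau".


Word: "bureau", Candidate: "eaubur"
Method: check if candidate is substring of word+word
"bureaubureau" contains "eaubur"? Yes
Is rotation = Yes


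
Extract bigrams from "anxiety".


Word: "anxiety" (length 7)
Number of bigrams = 7 - 2 + 1 = 6
  Position 0: "an"
  Position 1: "nx"
  Position 2: "xi"
  Position 3: "ie"
  Position 4: "et"
  Position 5: "ty"
Bigrams = "an", "nx", "xi", "ie", "et", "ty"


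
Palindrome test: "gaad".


Word: "gaad"
Reversed: "daag"
Forward == Backward? gaad != daag
Palindrome = No


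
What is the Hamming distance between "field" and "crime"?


Comparing character by character (same length = 5):
  Pos 0: 'f' vs 'c' !=
  Pos 1: 'i' vs 'r' !=
  Pos 2: 'e' vs 'i' !=
  Pos 3: 'l' vs 'm' !=
  Pos 4: 'd' vs 'e' !=
Hamming distance = 5


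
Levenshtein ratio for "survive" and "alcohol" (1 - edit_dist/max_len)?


Word 1: "survive" (length 7)
Word 2: "alcohol" (length 7)
One optimal edit sequence:
  1. substitute 's' -> 'a'  (+1)
  2. substitute 'u' -> 'l'  (+1)
  3. substitute 'r' -> 'c'  (+1)
  4. substitute 'v' -> 'o'  (+1)
  5. substitute 'i' -> 'h'  (+1)
  6. substitute 'v' -> 'o'  (+1)
  7. substitute 'e' -> 'l'  (+1)
Edit distance = 7
Max length = max(7, 7) = 7
Similarity = 1 - 7/7
= 0.0000


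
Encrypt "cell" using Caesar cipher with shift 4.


Word: "cell"
Shift: 4
Each letter → (letter + shift) mod 26:
  'c' (2) + 4 = 6 → 'g'
  'e' (4) + 4 = 8 → 'i'
  'l' (11) + 4 = 15 → 'p'
  'l' (11) + 4 = 15 → 'p'
Result = "gipp"


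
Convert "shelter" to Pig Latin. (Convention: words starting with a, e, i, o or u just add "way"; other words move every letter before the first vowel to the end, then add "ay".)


Word: "shelter"
Starts with consonant(s) → move to end, add 'ay'
Consonant cluster: "sh"
Pig Latin = "eltershay"


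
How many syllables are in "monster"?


Word: "monster"
Syllable breakdown: mon · ster
Counting: 2 parts
= 2 syllables


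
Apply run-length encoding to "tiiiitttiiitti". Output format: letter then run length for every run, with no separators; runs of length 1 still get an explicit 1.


String: "tiiiitttiiitti"
Scanning for consecutive runs:
  't' x 1
  'i' x 4
  't' x 3
  'i' x 3
  't' x 2
  'i' x 1
RLE = "t1i4t3i3t2i1"


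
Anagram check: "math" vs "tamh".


Word 1: "math" → sorted: ahmt
Word 2: "tamh" → sorted: ahmt
Same letters? ahmt == ahmt
Anagram = Yes


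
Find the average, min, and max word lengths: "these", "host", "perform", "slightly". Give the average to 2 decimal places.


Lengths: "these"=5, "host"=4, "perform"=7, "slightly"=8
Sum = 24, Count = 4
Average = 24/4 = 6.00
= avg=6.00, min=4, max=8


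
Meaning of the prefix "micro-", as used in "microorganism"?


Prefix: micro-
As in: microorganism -> micro- + organism
Meaning = small


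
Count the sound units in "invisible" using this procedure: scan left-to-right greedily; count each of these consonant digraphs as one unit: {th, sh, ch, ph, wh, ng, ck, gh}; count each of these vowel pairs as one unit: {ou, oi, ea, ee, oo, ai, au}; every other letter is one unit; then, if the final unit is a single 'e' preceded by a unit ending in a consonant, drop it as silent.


Word: "invisible" (9 letters)
Left-to-right scan:
  1. 'i' (letter)
  2. 'n' (letter)
  3. 'v' (letter)
  4. 'i' (letter)
  5. 's' (letter)
  6. 'i' (letter)
  7. 'b' (letter)
  8. 'l' (letter)
  9. 'e' (letter)
Units from scan: 9
Final unit is 'e' after a consonant -> drop as silent (-1)
Sound units = 8 units


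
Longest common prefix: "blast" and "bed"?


Word 1: "blast"
Word 2: "bed"
Comparing from start:
  Pos 0: 'b' == 'b'
  Pos 1: 'l' != 'e' (stop)
LCP = "b" (length 1)


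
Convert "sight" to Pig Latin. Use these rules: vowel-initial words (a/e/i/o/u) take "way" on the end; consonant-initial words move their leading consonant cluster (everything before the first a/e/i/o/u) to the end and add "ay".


Word: "sight"
Starts with consonant(s) → move to end, add 'ay'
Consonant cluster: "s"
Pig Latin = "ightsay"


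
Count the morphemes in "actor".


Word: "actor"
Morphemes: act | -or
Each morpheme carries meaning
= 2 morphemes


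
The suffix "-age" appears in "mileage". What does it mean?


Suffix: -age
As in: mileage -> mile + -age
Meaning = result / collection


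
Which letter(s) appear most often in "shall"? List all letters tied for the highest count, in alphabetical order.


Word: "shall"
Letter counts:
  'a': 1
  'h': 1
  'l': 2
  's': 1
Maximum count = 2
Most frequent = 'l' (2 times each)


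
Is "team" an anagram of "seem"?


Word 1: "seem" → sorted: eems
Word 2: "team" → sorted: aemt
Same letters? eems != aemt
Anagram = No


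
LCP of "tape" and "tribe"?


Word 1: "tape"
Word 2: "tribe"
Comparing from start:
  Pos 0: 't' == 't'
  Pos 1: 'a' != 'r' (stop)
LCP = "t" (length 1)


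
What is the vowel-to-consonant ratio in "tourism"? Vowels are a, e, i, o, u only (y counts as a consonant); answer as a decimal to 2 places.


Word: "tourism"
Vowels (a,e,i,o,u): 3
Consonants: 4
Ratio = 3/4
= 0.75


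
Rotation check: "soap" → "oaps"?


Word: "soap", Candidate: "oaps"
Method: check if candidate is substring of word+word
"soapsoap" contains "oaps"? Yes
Is rotation = Yes


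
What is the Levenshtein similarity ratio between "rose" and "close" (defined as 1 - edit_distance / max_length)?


Word 1: "rose" (length 4)
Word 2: "close" (length 5)
One optimal edit sequence:
  1. insert 'c'  (+1)
  2. substitute 'r' -> 'l'  (+1)
  3. keep 'o'
  4. keep 's'
  5. keep 'e'
Edit distance = 2
Max length = max(4, 5) = 5
Similarity = 1 - 2/5
= 0.6000


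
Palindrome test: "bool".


Word: "bool"
Reversed: "loob"
Forward == Backward? bool != loob
Palindrome = No


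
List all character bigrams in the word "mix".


Word: "mix" (length 3)
Number of bigrams = 3 - 2 + 1 = 2
  Position 0: "mi"
  Position 1: "ix"
Bigrams = "mi", "ix"


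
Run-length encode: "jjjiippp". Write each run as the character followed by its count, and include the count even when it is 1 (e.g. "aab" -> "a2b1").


String: "jjjiippp"
Scanning for consecutive runs:
  'j' x 3
  'i' x 2
  'p' x 3
RLE = "j3i2p3"


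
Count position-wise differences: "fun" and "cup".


Comparing character by character (same length = 3):
  Pos 0: 'f' vs 'c' !=
  Pos 1: 'u' vs 'u' =
  Pos 2: 'n' vs 'p' !=
Hamming distance = 2


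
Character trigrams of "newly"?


Word: "newly" (length 5)
Number of trigrams = 5 - 3 + 1 = 3
  Position 0: "new"
  Position 1: "ewl"
  Position 2: "wly"
Trigrams = "new", "ewl", "wly"


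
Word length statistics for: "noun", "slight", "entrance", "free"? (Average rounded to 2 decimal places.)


Lengths: "noun"=4, "slight"=6, "entrance"=8, "free"=4
Sum = 22, Count = 4
Average = 22/4 = 5.50
= avg=5.50, min=4, max=8


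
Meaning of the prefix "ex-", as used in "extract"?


Prefix: ex-
Example: extract (ex- + tract)
Meaning = out / former


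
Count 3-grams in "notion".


Word: "notion" (length 6)
Number of 3-grams = length - 3 + 1 = 6 - 3 + 1
= 4


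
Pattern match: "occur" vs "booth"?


Pattern of "occur": [0, 1, 1, 2, 3]
Pattern of "booth": [0, 1, 1, 2, 3]
Patterns match
Same pattern = Yes


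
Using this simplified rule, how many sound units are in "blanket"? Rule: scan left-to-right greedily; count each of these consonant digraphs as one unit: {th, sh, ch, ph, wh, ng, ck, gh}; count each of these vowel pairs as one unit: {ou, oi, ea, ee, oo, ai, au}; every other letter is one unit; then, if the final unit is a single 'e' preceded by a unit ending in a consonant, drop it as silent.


Word: "blanket" (7 letters)
Left-to-right scan:
  (1) 'b' (letter)
  (2) 'l' (letter)
  (3) 'a' (letter)
  (4) 'n' (letter)
  (5) 'k' (letter)
  (6) 'e' (letter)
  (7) 't' (letter)
Units from scan: 7
Sound units = 7 units


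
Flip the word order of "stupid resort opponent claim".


Original: "stupid resort opponent claim"
Words (1..n): stupid | resort | opponent | claim
Reversed (n..1): claim | opponent | resort | stupid
Result = "claim opponent resort stupid"


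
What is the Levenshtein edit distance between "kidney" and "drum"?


Word 1: "kidney" (length 6)
Word 2: "drum" (length 4)
One optimal edit sequence (insert/delete/substitute each cost 1):
  1. delete 'k'  (+1)
  2. delete 'i'  (+1)
  3. keep 'd'
  4. substitute 'n' -> 'r'  (+1)
  5. substitute 'e' -> 'u'  (+1)
  6. substitute 'y' -> 'm'  (+1)
Total edit operations: 5
Edit distance = 5


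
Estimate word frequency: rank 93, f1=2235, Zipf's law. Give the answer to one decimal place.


Zipf's law: f(r) = f(1) / r
f(1) = 2235
f(93) = 2235 / 93
= 24.0 occurrences


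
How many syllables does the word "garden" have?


Word: "garden"
Syllable breakdown: gar | den
Counting: 2 parts
= 2 syllables


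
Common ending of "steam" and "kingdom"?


Word 1: "steam"
Word 2: "kingdom"
Comparing from end:
  Pos -1: 'm' == 'm'
  Pos -2: 'a' != 'o' (stop)
LCS = "m" (length 1)


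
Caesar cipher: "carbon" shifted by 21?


Word: "carbon"
Shift: 21
Each letter → (letter + shift) mod 26:
  'c' (2) + 21 = 23 → 'x'
  'a' (0) + 21 = 21 → 'v'
  'r' (17) + 21 = 12 → 'm'
  'b' (1) + 21 = 22 → 'w'
  'o' (14) + 21 = 9 → 'j'
  'n' (13) + 21 = 8 → 'i'
Result = "xvmwji"


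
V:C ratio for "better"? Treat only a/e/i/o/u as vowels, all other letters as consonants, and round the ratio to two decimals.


Word: "better"
Vowels (a,e,i,o,u): 2
Consonants: 4
Ratio = 2/4
= 0.50


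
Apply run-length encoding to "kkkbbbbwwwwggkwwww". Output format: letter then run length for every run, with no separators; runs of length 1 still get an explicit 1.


String: "kkkbbbbwwwwggkwwww"
Scanning for consecutive runs:
  'k' x 3
  'b' x 4
  'w' x 4
  'g' x 2
  'k' x 1
  'w' x 4
RLE = "k3b4w4g2k1w4"


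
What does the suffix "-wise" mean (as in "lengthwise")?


Suffix: -wise
As in: lengthwise -> length + -wise
Meaning = in the manner of


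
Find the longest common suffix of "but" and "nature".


Word 1: "but"
Word 2: "nature"
Comparing from end:
  Pos -1: 't' != 'e' (stop)
LCS = "" (length 0)


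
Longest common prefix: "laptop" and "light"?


Word 1: "laptop"
Word 2: "light"
Comparing from start:
  Pos 0: 'l' == 'l'
  Pos 1: 'a' != 'i' (stop)
LCP = "l" (length 1)


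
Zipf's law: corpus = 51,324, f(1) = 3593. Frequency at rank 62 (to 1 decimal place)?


Zipf's law: f(r) = f(1) / r
f(1) = 3593
f(62) = 3593 / 62
= 58.0 occurrences


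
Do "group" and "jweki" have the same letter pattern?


Pattern of "group": [0, 1, 2, 3, 4]
Pattern of "jweki": [0, 1, 2, 3, 4]
Patterns match
Same pattern = Yes


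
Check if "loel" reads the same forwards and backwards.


Word: "loel"
Reversed: "leol"
Forward == Backward? loel != leol
Palindrome = No


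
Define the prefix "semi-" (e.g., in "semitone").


Prefix: semi-
Example: semitone = semi- + tone
Meaning = half


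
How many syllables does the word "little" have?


Word: "little"
Syllable breakdown: lit · tle
Counting: 2 parts
= 2 syllables


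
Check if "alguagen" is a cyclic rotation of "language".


Word: "language", Candidate: "alguagen"
Method: check if candidate is substring of word+word
"languagelanguage" contains "alguagen"? No
Is rotation = No


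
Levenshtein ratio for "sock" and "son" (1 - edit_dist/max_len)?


Word 1: "sock" (length 4)
Word 2: "son" (length 3)
One optimal edit sequence:
  1. keep 's'
  2. keep 'o'
  3. delete 'c'  (+1)
  4. substitute 'k' -> 'n'  (+1)
Edit distance = 2
Max length = max(4, 3) = 4
Similarity = 1 - 2/4
= 0.5000


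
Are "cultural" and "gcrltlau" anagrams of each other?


Word 1: "cultural" → sorted: acllrtuu
Word 2: "gcrltlau" → sorted: acgllrtu
Same letters? acllrtuu != acgllrtu
Anagram = No


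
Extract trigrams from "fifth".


Word: "fifth" (length 5)
Number of trigrams = 5 - 3 + 1 = 3
  Position 0: "fif"
  Position 1: "ift"
  Position 2: "fth"
Trigrams = "fif", "ift", "fth"


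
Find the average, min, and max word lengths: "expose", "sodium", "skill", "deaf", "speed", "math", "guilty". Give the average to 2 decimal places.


Lengths: "expose"=6, "sodium"=6, "skill"=5, "deaf"=4, "speed"=5, "math"=4, "guilty"=6
Sum = 36, Count = 7
Average = 36/7 = 5.14
= avg=5.14, min=4, max=6


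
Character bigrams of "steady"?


Word: "steady" (length 6)
Number of bigrams = 6 - 2 + 1 = 5
  Position 0: "st"
  Position 1: "te"
  Position 2: "ea"
  Position 3: "ad"
  Position 4: "dy"
Bigrams = "st", "te", "ea", "ad", "dy"


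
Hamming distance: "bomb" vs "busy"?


Comparing character by character (same length = 4):
  Pos 0: 'b' vs 'b' =
  Pos 1: 'o' vs 'u' !=
  Pos 2: 'm' vs 's' !=
  Pos 3: 'b' vs 'y' !=
Hamming distance = 3


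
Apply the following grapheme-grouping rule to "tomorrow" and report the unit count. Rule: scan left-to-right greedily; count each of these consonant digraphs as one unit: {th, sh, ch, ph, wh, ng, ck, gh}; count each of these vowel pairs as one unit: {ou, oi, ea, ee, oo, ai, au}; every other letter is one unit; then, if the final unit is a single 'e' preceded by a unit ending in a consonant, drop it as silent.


Word: "tomorrow" (8 letters)
Left-to-right scan:
  (1) 't' (letter)
  (2) 'o' (letter)
  (3) 'm' (letter)
  (4) 'o' (letter)
  (5) 'r' (letter)
  (6) 'r' (letter)
  (7) 'o' (letter)
  (8) 'w' (letter)
Units from scan: 8
Sound units = 8 units


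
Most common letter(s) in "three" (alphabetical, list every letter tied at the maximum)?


Word: "three"
Letter counts:
  'e': 2
  'h': 1
  'r': 1
  't': 1
Maximum count = 2
Most frequent = 'e' (2 times each)


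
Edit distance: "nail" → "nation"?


Word 1: "nail" (length 4)
Word 2: "nation" (length 6)
One optimal edit sequence (insert/delete/substitute each cost 1):
  1. keep 'n'
  2. keep 'a'
  3. insert 't'  (+1)
  4. keep 'i'
  5. insert 'o'  (+1)
  6. substitute 'l' -> 'n'  (+1)
Total edit operations: 3
Edit distance = 3


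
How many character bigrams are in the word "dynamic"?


Word: "dynamic" (length 7)
Number of 2-grams = length - 2 + 1 = 7 - 2 + 1
= 6


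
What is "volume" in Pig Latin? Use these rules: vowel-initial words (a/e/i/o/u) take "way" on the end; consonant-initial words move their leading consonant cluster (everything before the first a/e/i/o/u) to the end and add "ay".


Word: "volume"
Starts with consonant(s) → move to end, add 'ay'
Consonant cluster: "v"
Pig Latin = "olumevay"


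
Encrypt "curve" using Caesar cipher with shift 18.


Word: "curve"
Shift: 18
Each letter → (letter + shift) mod 26:
  'c' (2) + 18 = 20 → 'u'
  'u' (20) + 18 = 12 → 'm'
  'r' (17) + 18 = 9 → 'j'
  'v' (21) + 18 = 13 → 'n'
  'e' (4) + 18 = 22 → 'w'
Result = "umjnw"


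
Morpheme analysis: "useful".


Word: "useful"
Morphemes: use | -ful
Each morpheme carries meaning
= 2 morphemes


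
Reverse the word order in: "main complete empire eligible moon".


Original: "main complete empire eligible moon"
Words (1..n): main | complete | empire | eligible | moon
Reversed (n..1): moon | eligible | empire | complete | main
Result = "moon eligible empire complete main"


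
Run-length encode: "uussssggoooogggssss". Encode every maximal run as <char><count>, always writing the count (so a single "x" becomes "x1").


String: "uussssggoooogggssss"
Scanning for consecutive runs:
  'u' x 2
  's' x 4
  'g' x 2
  'o' x 4
  'g' x 3
  's' x 4
RLE = "u2s4g2o4g3s4"


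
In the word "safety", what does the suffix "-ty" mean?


Suffix: -ty
As in: safety -> safe + -ty
Meaning = quality of


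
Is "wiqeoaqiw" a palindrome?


Word: "wiqeoaqiw"
Reversed: "wiqaoeqiw"
Forward == Backward? wiqeoaqiw != wiqaoeqiw
Palindrome = No


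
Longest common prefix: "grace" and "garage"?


Word 1: "grace"
Word 2: "garage"
Comparing from start:
  Pos 0: 'g' == 'g'
  Pos 1: 'r' != 'a' (stop)
LCP = "g" (length 1)


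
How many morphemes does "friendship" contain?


Word: "friendship"
Morphemes: friend | -ship
Each morpheme carries meaning
= 2 morphemes


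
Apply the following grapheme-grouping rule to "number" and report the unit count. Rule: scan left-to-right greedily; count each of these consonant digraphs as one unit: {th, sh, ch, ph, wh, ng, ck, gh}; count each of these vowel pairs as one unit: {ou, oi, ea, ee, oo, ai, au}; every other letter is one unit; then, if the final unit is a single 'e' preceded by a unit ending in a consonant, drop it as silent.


Word: "number" (6 letters)
Left-to-right scan:
  (1) 'n' (letter)
  (2) 'u' (letter)
  (3) 'm' (letter)
  (4) 'b' (letter)
  (5) 'e' (letter)
  (6) 'r' (letter)
Units from scan: 6
Sound units = 6 units


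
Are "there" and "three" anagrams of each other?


Word 1: "there" → sorted: eehrt
Word 2: "three" → sorted: eehrt
Same letters? eehrt == eehrt
Anagram = Yes


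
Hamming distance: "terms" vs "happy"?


Comparing character by character (same length = 5):
  Pos 0: 't' vs 'h' !=
  Pos 1: 'e' vs 'a' !=
  Pos 2: 'r' vs 'p' !=
  Pos 3: 'm' vs 'p' !=
  Pos 4: 's' vs 'y' !=
Hamming distance = 5


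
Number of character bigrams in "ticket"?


Word: "ticket" (length 6)
Number of 2-grams = length - 2 + 1 = 6 - 2 + 1
= 5


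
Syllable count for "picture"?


Word: "picture"
Syllable breakdown: pic | ture
Counting: 2 parts
= 2 syllables


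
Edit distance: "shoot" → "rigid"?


Word 1: "shoot" (length 5)
Word 2: "rigid" (length 5)
One optimal edit sequence (insert/delete/substitute each cost 1):
  1. substitute 's' -> 'r'  (+1)
  2. substitute 'h' -> 'i'  (+1)
  3. substitute 'o' -> 'g'  (+1)
  4. substitute 'o' -> 'i'  (+1)
  5. substitute 't' -> 'd'  (+1)
Total edit operations: 5
Edit distance = 5


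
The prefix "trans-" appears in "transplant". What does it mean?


Prefix: trans-
Example: transplant (trans- + plant)
Meaning = across


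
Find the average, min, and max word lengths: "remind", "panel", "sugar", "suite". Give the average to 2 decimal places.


Lengths: "remind"=6, "panel"=5, "sugar"=5, "suite"=5
Sum = 21, Count = 4
Average = 21/4 = 5.25
= avg=5.25, min=5, max=6


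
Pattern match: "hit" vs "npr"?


Pattern of "hit": [0, 1, 2]
Pattern of "npr": [0, 1, 2]
Patterns match
Same pattern = Yes


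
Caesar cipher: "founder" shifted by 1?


Word: "founder"
Shift: 1
Each letter → (letter + shift) mod 26:
  'f' (5) + 1 = 6 → 'g'
  'o' (14) + 1 = 15 → 'p'
  'u' (20) + 1 = 21 → 'v'
  'n' (13) + 1 = 14 → 'o'
  'd' (3) + 1 = 4 → 'e'
  'e' (4) + 1 = 5 → 'f'
  'r' (17) + 1 = 18 → 's'
Result = "gpvoefs"


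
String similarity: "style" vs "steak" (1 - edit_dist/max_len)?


Word 1: "style" (length 5)
Word 2: "steak" (length 5)
One optimal edit sequence:
  1. keep 's'
  2. keep 't'
  3. substitute 'y' -> 'e'  (+1)
  4. substitute 'l' -> 'a'  (+1)
  5. substitute 'e' -> 'k'  (+1)
Edit distance = 3
Max length = max(5, 5) = 5
Similarity = 1 - 3/5
= 0.4000


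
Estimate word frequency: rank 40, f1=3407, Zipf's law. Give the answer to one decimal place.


Zipf's law: f(r) = f(1) / r
f(1) = 3407
f(40) = 3407 / 40
= 85.2 occurrences


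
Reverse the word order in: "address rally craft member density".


Original: "address rally craft member density"
Words (1..n): address | rally | craft | member | density
Reversed (n..1): density | member | craft | rally | address
Result = "density member craft rally address"


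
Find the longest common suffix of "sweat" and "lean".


Word 1: "sweat"
Word 2: "lean"
Comparing from end:
  Pos -1: 't' != 'n' (stop)
LCS = "" (length 0)


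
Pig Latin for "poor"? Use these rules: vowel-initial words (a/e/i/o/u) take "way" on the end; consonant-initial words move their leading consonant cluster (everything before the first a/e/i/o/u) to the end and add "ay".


Word: "poor"
Starts with consonant(s) → move to end, add 'ay'
Consonant cluster: "p"
Pig Latin = "oorpay"


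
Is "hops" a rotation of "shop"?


Word: "shop", Candidate: "hops"
Method: check if candidate is substring of word+word
"shopshop" contains "hops"? Yes
Is rotation = Yes


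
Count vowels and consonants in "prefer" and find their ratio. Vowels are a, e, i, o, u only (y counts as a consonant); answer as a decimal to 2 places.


Word: "prefer"
Vowels (a,e,i,o,u): 2
Consonants: 4
Ratio = 2/4
= 0.50


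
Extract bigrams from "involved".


Word: "involved" (length 8)
Number of bigrams = 8 - 2 + 1 = 7
  Position 0: "in"
  Position 1: "nv"
  Position 2: "vo"
  Position 3: "ol"
  Position 4: "lv"
  Position 5: "ve"
  Position 6: "ed"
Bigrams = "in", "nv", "vo", "ol", "lv", "ve", "ed"


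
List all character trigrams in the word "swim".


Word: "swim" (length 4)
Number of trigrams = 4 - 3 + 1 = 2
  Position 0: "swi"
  Position 1: "wim"
Trigrams = "swi", "wim"


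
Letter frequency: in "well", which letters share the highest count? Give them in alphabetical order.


Word: "well"
Letter counts:
  'e': 1
  'l': 2
  'w': 1
Maximum count = 2
Most frequent = 'l' (2 times each)


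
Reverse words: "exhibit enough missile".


Original: "exhibit enough missile"
Words (1..n): exhibit | enough | missile
Reversed (n..1): missile | enough | exhibit
Result = "missile enough exhibit"


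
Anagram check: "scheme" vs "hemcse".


Word 1: "scheme" → sorted: ceehms
Word 2: "hemcse" → sorted: ceehms
Same letters? ceehms == ceehms
Anagram = Yes


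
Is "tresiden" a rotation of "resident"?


Word: "resident", Candidate: "tresiden"
Method: check if candidate is substring of word+word
"residentresident" contains "tresiden"? Yes
Is rotation = Yes


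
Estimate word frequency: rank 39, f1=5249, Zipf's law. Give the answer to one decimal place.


Zipf's law: f(r) = f(1) / r
f(1) = 5249
f(39) = 5249 / 39
= 134.6 occurrences


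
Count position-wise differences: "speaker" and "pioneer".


Comparing character by character (same length = 7):
  Pos 0: 's' vs 'p' !=
  Pos 1: 'p' vs 'i' !=
  Pos 2: 'e' vs 'o' !=
  Pos 3: 'a' vs 'n' !=
  Pos 4: 'k' vs 'e' !=
  Pos 5: 'e' vs 'e' =
  Pos 6: 'r' vs 'r' =
Hamming distance = 5


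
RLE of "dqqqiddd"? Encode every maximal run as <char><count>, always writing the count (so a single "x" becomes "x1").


String: "dqqqiddd"
Scanning for consecutive runs:
  'd' x 1
  'q' x 3
  'i' x 1
  'd' x 3
RLE = "d1q3i1d3"


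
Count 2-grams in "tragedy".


Word: "tragedy" (length 7)
Number of 2-grams = length - 2 + 1 = 7 - 2 + 1
= 6


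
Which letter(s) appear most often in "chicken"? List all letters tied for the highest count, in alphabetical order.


Word: "chicken"
Letter counts:
  'c': 2
  'e': 1
  'h': 1
  'i': 1
  'k': 1
  'n': 1
Maximum count = 2
Most frequent = 'c' (2 times each)


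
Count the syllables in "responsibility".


Word: "responsibility"
Syllable breakdown: re | spon | si | bil | i | ty
Counting: 6 parts
= 6 syllables


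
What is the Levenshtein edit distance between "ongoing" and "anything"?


Word 1: "ongoing" (length 7)
Word 2: "anything" (length 8)
One optimal edit sequence (insert/delete/substitute each cost 1):
  1. substitute 'o' -> 'a'  (+1)
  2. keep 'n'
  3. insert 'y'  (+1)
  4. substitute 'g' -> 't'  (+1)
  5. substitute 'o' -> 'h'  (+1)
  6. keep 'i'
  7. keep 'n'
  8. keep 'g'
Total edit operations: 4
Edit distance = 4


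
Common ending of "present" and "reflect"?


Word 1: "present"
Word 2: "reflect"
Comparing from end:
  Pos -1: 't' == 't'
  Pos -2: 'n' != 'c' (stop)
LCS = "t" (length 1)


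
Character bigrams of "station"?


Word: "station" (length 7)
Number of bigrams = 7 - 2 + 1 = 6
  Position 0: "st"
  Position 1: "ta"
  Position 2: "at"
  Position 3: "ti"
  Position 4: "io"
  Position 5: "on"
Bigrams = "st", "ta", "at", "ti", "io", "on"


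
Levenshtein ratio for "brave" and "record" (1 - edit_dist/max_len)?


Word 1: "brave" (length 5)
Word 2: "record" (length 6)
One optimal edit sequence:
  1. insert 'r'  (+1)
  2. substitute 'b' -> 'e'  (+1)
  3. substitute 'r' -> 'c'  (+1)
  4. substitute 'a' -> 'o'  (+1)
  5. substitute 'v' -> 'r'  (+1)
  6. substitute 'e' -> 'd'  (+1)
Edit distance = 6
Max length = max(5, 6) = 6
Similarity = 1 - 6/6
= 0.0000


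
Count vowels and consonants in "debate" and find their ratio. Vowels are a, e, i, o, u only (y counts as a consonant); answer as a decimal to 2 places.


Word: "debate"
Vowels (a,e,i,o,u): 3
Consonants: 3
Ratio = 3/3
= 1.00


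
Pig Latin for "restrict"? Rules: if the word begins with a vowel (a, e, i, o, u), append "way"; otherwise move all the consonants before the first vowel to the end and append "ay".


Word: "restrict"
Starts with consonant(s) → move to end, add 'ay'
Consonant cluster: "r"
Pig Latin = "estrictray"


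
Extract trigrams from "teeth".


Word: "teeth" (length 5)
Number of trigrams = 5 - 3 + 1 = 3
  Position 0: "tee"
  Position 1: "eet"
  Position 2: "eth"
Trigrams = "tee", "eet", "eth"


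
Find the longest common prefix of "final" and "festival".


Word 1: "final"
Word 2: "festival"
Comparing from start:
  Pos 0: 'f' == 'f'
  Pos 1: 'i' != 'e' (stop)
LCP = "f" (length 1)


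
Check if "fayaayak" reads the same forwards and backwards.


Word: "fayaayak"
Reversed: "kayaayaf"
Forward == Backward? fayaayak != kayaayaf
Palindrome = No


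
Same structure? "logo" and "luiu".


Pattern of "logo": [0, 1, 2, 1]
Pattern of "luiu": [0, 1, 2, 1]
Patterns match
Same pattern = Yes


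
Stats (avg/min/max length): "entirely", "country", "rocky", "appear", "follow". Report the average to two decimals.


Lengths: "entirely"=8, "country"=7, "rocky"=5, "appear"=6, "follow"=6
Sum = 32, Count = 5
Average = 32/5 = 6.40
= avg=6.40, min=5, max=8


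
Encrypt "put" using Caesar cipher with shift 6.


Word: "put"
Shift: 6
Each letter → (letter + shift) mod 26:
  'p' (15) + 6 = 21 → 'v'
  'u' (20) + 6 = 0 → 'a'
  't' (19) + 6 = 25 → 'z'
Result = "vaz"


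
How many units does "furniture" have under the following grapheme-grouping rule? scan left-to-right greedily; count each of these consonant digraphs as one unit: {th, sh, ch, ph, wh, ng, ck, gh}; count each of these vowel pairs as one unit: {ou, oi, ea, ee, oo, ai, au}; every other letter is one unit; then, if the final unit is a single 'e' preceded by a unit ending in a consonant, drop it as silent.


Word: "furniture" (9 letters)
Left-to-right scan:
  [1] 'f' (letter)
  [2] 'u' (letter)
  [3] 'r' (letter)
  [4] 'n' (letter)
  [5] 'i' (letter)
  [6] 't' (letter)
  [7] 'u' (letter)
  [8] 'r' (letter)
  [9] 'e' (letter)
Units from scan: 9
Final unit is 'e' after a consonant -> drop as silent (-1)
Sound units = 8 units


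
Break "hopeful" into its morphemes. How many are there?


Word: "hopeful"
Morphemes: hope + -ful
Each morpheme carries meaning
= 2 morphemes


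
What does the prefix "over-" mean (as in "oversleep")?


Prefix: over-
Example: oversleep = over- + sleep
Meaning = excessive


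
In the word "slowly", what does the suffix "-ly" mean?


Suffix: -ly
As in: slowly -> slow + -ly
Meaning = in a manner


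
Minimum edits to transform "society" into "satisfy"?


Word 1: "society" (length 7)
Word 2: "satisfy" (length 7)
One optimal edit sequence (insert/delete/substitute each cost 1):
  1. keep 's'
  2. substitute 'o' -> 'a'  (+1)
  3. substitute 'c' -> 't'  (+1)
  4. keep 'i'
  5. substitute 'e' -> 's'  (+1)
  6. substitute 't' -> 'f'  (+1)
  7. keep 'y'
Total edit operations: 4
Edit distance = 4


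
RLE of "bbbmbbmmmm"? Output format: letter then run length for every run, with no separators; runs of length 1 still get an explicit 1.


String: "bbbmbbmmmm"
Scanning for consecutive runs:
  'b' x 3
  'm' x 1
  'b' x 2
  'm' x 4
RLE = "b3m1b2m4"


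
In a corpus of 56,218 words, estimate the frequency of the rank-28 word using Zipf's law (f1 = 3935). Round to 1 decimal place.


Zipf's law: f(r) = f(1) / r
f(1) = 3935
f(28) = 3935 / 28
= 140.5 occurrences


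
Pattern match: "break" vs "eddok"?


Pattern of "break": [0, 1, 2, 3, 4]
Pattern of "eddok": [0, 1, 1, 2, 3]
Patterns do not match
Same pattern = No


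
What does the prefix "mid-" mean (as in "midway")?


Prefix: mid-
Example: midway (mid- + way)
Meaning = middle


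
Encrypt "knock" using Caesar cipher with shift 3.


Word: "knock"
Shift: 3
Each letter → (letter + shift) mod 26:
  'k' (10) + 3 = 13 → 'n'
  'n' (13) + 3 = 16 → 'q'
  'o' (14) + 3 = 17 → 'r'
  'c' (2) + 3 = 5 → 'f'
  'k' (10) + 3 = 13 → 'n'
Result = "nqrfn"


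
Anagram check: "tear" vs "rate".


Word 1: "tear" → sorted: aert
Word 2: "rate" → sorted: aert
Same letters? aert == aert
Anagram = Yes


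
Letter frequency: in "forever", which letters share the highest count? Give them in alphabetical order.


Word: "forever"
Letter counts:
  'e': 2
  'f': 1
  'o': 1
  'r': 2
  'v': 1
Maximum count = 2
Most frequent = 'e', 'r' (2 times each)


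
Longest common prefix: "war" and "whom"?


Word 1: "war"
Word 2: "whom"
Comparing from start:
  Pos 0: 'w' == 'w'
  Pos 1: 'a' != 'h' (stop)
LCP = "w" (length 1)


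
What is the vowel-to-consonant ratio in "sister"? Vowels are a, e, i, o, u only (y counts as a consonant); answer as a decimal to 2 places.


Word: "sister"
Vowels (a,e,i,o,u): 2
Consonants: 4
Ratio = 2/4
= 0.50


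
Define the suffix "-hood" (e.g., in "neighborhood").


Suffix: -hood
Example: neighborhood = neighbor + -hood
Meaning = state / condition


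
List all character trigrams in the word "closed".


Word: "closed" (length 6)
Number of trigrams = 6 - 3 + 1 = 4
  Position 0: "clo"
  Position 1: "los"
  Position 2: "ose"
  Position 3: "sed"
Trigrams = "clo", "los", "ose", "sed"


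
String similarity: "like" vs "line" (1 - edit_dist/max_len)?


Word 1: "like" (length 4)
Word 2: "line" (length 4)
One optimal edit sequence:
  1. keep 'l'
  2. keep 'i'
  3. substitute 'k' -> 'n'  (+1)
  4. keep 'e'
Edit distance = 1
Max length = max(4, 4) = 4
Similarity = 1 - 1/4
= 0.7500


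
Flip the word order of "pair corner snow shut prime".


Original: "pair corner snow shut prime"
Words (1..n): pair | corner | snow | shut | prime
Reversed (n..1): prime | shut | snow | corner | pair
Result = "prime shut snow corner pair"


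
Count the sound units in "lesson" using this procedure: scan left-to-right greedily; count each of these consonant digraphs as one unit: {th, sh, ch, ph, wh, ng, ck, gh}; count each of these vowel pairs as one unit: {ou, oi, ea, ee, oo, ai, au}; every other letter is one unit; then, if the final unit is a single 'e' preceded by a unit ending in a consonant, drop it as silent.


Word: "lesson" (6 letters)
Left-to-right scan:
  1. 'l' (letter)
  2. 'e' (letter)
  3. 's' (letter)
  4. 's' (letter)
  5. 'o' (letter)
  6. 'n' (letter)
Units from scan: 6
Sound units = 6 units


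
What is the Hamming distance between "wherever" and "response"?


Comparing character by character (same length = 8):
  Pos 0: 'w' vs 'r' !=
  Pos 1: 'h' vs 'e' !=
  Pos 2: 'e' vs 's' !=
  Pos 3: 'r' vs 'p' !=
  Pos 4: 'e' vs 'o' !=
  Pos 5: 'v' vs 'n' !=
  Pos 6: 'e' vs 's' !=
  Pos 7: 'r' vs 'e' !=
Hamming distance = 8


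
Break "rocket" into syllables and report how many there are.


Word: "rocket"
Syllable breakdown: rock | et
Counting: 2 parts
= 2 syllables


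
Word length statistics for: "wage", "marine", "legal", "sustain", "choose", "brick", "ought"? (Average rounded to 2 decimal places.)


Lengths: "wage"=4, "marine"=6, "legal"=5, "sustain"=7, "choose"=6, "brick"=5, "ought"=5
Sum = 38, Count = 7
Average = 38/7 = 5.43
= avg=5.43, min=4, max=7


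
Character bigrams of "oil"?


Word: "oil" (length 3)
Number of bigrams = 3 - 2 + 1 = 2
  Position 0: "oi"
  Position 1: "il"
Bigrams = "oi", "il"


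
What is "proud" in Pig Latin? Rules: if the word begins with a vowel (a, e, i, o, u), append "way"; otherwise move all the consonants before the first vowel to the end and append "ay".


Word: "proud"
Starts with consonant(s) → move to end, add 'ay'
Consonant cluster: "pr"
Pig Latin = "oudpray"


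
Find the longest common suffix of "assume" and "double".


Word 1: "assume"
Word 2: "double"
Comparing from end:
  Pos -1: 'e' == 'e'
  Pos -2: 'm' != 'l' (stop)
LCS = "e" (length 1)


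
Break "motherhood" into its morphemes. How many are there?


Word: "motherhood"
Morphemes: mother | -hood
Each morpheme carries meaning
= 2 morphemes


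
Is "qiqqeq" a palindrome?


Word: "qiqqeq"
Reversed: "qeqqiq"
Forward == Backward? qiqqeq != qeqqiq
Palindrome = No


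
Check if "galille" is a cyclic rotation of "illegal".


Word: "illegal", Candidate: "galille"
Method: check if candidate is substring of word+word
"illegalillegal" contains "galille"? Yes
Is rotation = Yes


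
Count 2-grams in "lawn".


Word: "lawn" (length 4)
Number of 2-grams = length - 2 + 1 = 4 - 2 + 1
= 3


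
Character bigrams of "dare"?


Word: "dare" (length 4)
Number of bigrams = 4 - 2 + 1 = 3
  Position 0: "da"
  Position 1: "ar"
  Position 2: "re"
Bigrams = "da", "ar", "re"


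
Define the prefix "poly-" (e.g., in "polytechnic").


Prefix: poly-
As in: polytechnic -> poly- + technic
Meaning = many


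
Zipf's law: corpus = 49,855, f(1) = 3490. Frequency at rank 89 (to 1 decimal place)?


Zipf's law: f(r) = f(1) / r
f(1) = 3490
f(89) = 3490 / 89
= 39.2 occurrences


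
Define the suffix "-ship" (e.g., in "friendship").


Suffix: -ship
As in: friendship -> friend + -ship
Meaning = state / position


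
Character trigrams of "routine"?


Word: "routine" (length 7)
Number of trigrams = 7 - 3 + 1 = 5
  Position 0: "rou"
  Position 1: "out"
  Position 2: "uti"
  Position 3: "tin"
  Position 4: "ine"
Trigrams = "rou", "out", "uti", "tin", "ine"


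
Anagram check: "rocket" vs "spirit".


Word 1: "rocket" → sorted: cekort
Word 2: "spirit" → sorted: iiprst
Same letters? cekort != iiprst
Anagram = No


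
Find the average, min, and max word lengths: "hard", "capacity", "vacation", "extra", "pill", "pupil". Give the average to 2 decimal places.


Lengths: "hard"=4, "capacity"=8, "vacation"=8, "extra"=5, "pill"=4, "pupil"=5
Sum = 34, Count = 6
Average = 34/6 = 5.67
= avg=5.67, min=4, max=8


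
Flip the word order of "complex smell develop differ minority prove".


Original: "complex smell develop differ minority prove"
Words (1..n): complex | smell | develop | differ | minority | prove
Reversed (n..1): prove | minority | differ | develop | smell | complex
Result = "prove minority differ develop smell complex"


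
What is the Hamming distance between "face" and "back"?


Comparing character by character (same length = 4):
  Pos 0: 'f' vs 'b' !=
  Pos 1: 'a' vs 'a' =
  Pos 2: 'c' vs 'c' =
  Pos 3: 'e' vs 'k' !=
Hamming distance = 2


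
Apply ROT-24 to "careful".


Word: "careful"
Shift: 24
Each letter → (letter + shift) mod 26:
  'c' (2) + 24 = 0 → 'a'
  'a' (0) + 24 = 24 → 'y'
  'r' (17) + 24 = 15 → 'p'
  'e' (4) + 24 = 2 → 'c'
  'f' (5) + 24 = 3 → 'd'
  'u' (20) + 24 = 18 → 's'
  'l' (11) + 24 = 9 → 'j'
Result = "aypcdsj"


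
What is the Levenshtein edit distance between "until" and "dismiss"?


Word 1: "until" (length 5)
Word 2: "dismiss" (length 7)
One optimal edit sequence (insert/delete/substitute each cost 1):
  1. insert 'd'  (+1)
  2. substitute 'u' -> 'i'  (+1)
  3. substitute 'n' -> 's'  (+1)
  4. substitute 't' -> 'm'  (+1)
  5. keep 'i'
  6. insert 's'  (+1)
  7. substitute 'l' -> 's'  (+1)
Total edit operations: 6
Edit distance = 6


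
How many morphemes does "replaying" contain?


Word: "replaying"
Morphemes: re- | play | -ing
Each morpheme carries meaning
= 3 morphemes


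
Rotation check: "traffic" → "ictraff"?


Word: "traffic", Candidate: "ictraff"
Method: check if candidate is substring of word+word
"traffictraffic" contains "ictraff"? Yes
Is rotation = Yes


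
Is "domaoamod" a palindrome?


Word: "domaoamod"
Reversed: "domaoamod"
Forward == Backward? domaoamod == domaoamod
Palindrome = Yes


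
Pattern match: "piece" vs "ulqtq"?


Pattern of "piece": [0, 1, 2, 3, 2]
Pattern of "ulqtq": [0, 1, 2, 3, 2]
Patterns match
Same pattern = Yes


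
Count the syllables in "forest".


Word: "forest"
Syllable breakdown: for · est
Counting: 2 parts
= 2 syllables


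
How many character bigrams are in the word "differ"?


Word: "differ" (length 6)
Number of 2-grams = length - 2 + 1 = 6 - 2 + 1
= 5


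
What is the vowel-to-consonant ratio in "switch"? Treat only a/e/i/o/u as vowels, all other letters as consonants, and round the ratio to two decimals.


Word: "switch"
Vowels (a,e,i,o,u): 1
Consonants: 5
Ratio = 1/5
= 0.20


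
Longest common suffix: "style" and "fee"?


Word 1: "style"
Word 2: "fee"
Comparing from end:
  Pos -1: 'e' == 'e'
  Pos -2: 'l' != 'e' (stop)
LCS = "e" (length 1)


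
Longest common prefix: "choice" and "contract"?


Word 1: "choice"
Word 2: "contract"
Comparing from start:
  Pos 0: 'c' == 'c'
  Pos 1: 'h' != 'o' (stop)
LCP = "c" (length 1)


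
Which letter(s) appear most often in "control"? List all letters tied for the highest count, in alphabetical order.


Word: "control"
Letter counts:
  'c': 1
  'l': 1
  'n': 1
  'o': 2
  'r': 1
  't': 1
Maximum count = 2
Most frequent = 'o' (2 times each)


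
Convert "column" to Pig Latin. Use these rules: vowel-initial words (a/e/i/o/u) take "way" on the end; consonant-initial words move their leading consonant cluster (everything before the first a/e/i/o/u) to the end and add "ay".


Word: "column"
Starts with consonant(s) → move to end, add 'ay'
Consonant cluster: "c"
Pig Latin = "olumncay"


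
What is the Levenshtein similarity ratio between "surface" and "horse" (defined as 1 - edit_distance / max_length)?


Word 1: "surface" (length 7)
Word 2: "horse" (length 5)
One optimal edit sequence:
  1. substitute 's' -> 'h'  (+1)
  2. substitute 'u' -> 'o'  (+1)
  3. keep 'r'
  4. delete 'f'  (+1)
  5. delete 'a'  (+1)
  6. substitute 'c' -> 's'  (+1)
  7. keep 'e'
Edit distance = 5
Max length = max(7, 5) = 7
Similarity = 1 - 5/7
= 0.2857


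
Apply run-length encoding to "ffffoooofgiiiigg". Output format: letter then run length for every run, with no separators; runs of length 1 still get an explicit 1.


String: "ffffoooofgiiiigg"
Scanning for consecutive runs:
  'f' x 4
  'o' x 4
  'f' x 1
  'g' x 1
  'i' x 4
  'g' x 2
RLE = "f4o4f1g1i4g2"


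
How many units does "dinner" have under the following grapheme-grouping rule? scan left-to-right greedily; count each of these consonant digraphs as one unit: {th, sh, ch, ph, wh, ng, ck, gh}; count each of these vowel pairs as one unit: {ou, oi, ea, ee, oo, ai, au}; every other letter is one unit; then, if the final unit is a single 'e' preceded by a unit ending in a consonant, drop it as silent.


Word: "dinner" (6 letters)
Left-to-right scan:
  [1] 'd' (letter)
  [2] 'i' (letter)
  [3] 'n' (letter)
  [4] 'n' (letter)
  [5] 'e' (letter)
  [6] 'r' (letter)
Units from scan: 6
Sound units = 6 units


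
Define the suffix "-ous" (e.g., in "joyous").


Suffix: -ous
As in: joyous -> joy + -ous
Meaning = having quality of


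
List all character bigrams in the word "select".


Word: "select" (length 6)
Number of bigrams = 6 - 2 + 1 = 5
  Position 0: "se"
  Position 1: "el"
  Position 2: "le"
  Position 3: "ec"
  Position 4: "ct"
Bigrams = "se", "el", "le", "ec", "ct"


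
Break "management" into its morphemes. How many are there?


Word: "management"
Morphemes: manage + -ment
Each morpheme carries meaning
= 2 morphemes


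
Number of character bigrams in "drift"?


Word: "drift" (length 5)
Number of 2-grams = length - 2 + 1 = 5 - 2 + 1
= 4
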